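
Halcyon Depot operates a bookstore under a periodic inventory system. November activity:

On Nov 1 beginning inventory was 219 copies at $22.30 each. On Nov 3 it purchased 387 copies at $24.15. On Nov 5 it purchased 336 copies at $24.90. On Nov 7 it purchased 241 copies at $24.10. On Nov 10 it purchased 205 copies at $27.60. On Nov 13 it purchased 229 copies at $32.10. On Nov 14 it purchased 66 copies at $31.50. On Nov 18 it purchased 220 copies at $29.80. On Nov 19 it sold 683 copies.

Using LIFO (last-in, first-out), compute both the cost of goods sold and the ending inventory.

Nov 19, 683 sold [LIFO — newest first]: 220 @ $29.80 + 66 @ $31.50 + 229 @ $32.10 + 168 @ $27.60 = $20,622.70
Ending inventory: 219 @ $22.30 + 387 @ $24.15 + 336 @ $24.90 + 241 @ $24.10 + 37 @ $27.60 = $29,425.45

COGS = $20,622.70; ending inventory = $29,425.45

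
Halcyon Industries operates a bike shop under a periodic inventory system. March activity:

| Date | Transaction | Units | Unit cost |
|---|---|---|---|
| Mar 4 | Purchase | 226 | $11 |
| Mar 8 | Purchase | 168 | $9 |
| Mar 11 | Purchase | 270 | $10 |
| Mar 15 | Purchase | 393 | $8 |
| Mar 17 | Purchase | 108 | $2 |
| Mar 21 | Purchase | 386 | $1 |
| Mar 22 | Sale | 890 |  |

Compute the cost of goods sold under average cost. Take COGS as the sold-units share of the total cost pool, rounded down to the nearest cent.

COGS = $5,993.01

Mar 22, sell 890: 890/1551 × $10,444.00 → $5,993.01
Ending inventory (cost pool remaining) = $4,450.99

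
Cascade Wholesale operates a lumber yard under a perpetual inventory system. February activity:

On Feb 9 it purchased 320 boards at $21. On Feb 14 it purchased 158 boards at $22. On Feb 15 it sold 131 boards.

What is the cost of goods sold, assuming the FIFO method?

COGS = $2,751

Feb 15, 131 sold [FIFO — oldest first]: 131 @ $21 = $2,751
Ending inventory: 189 @ $21 + 158 @ $22 = $7,445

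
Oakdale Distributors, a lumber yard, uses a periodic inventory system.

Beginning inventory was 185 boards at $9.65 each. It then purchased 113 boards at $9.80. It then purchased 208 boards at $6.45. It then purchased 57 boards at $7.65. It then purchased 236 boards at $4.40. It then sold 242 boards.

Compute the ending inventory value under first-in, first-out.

Ending inventory = $3,364.85

Sale 1 (242) [FIFO — oldest first]: 185 @ $9.65 + 57 @ $9.80 = $2,343.85
Ending inventory: 56 @ $9.80 + 208 @ $6.45 + 57 @ $7.65 + 236 @ $4.40 = $3,364.85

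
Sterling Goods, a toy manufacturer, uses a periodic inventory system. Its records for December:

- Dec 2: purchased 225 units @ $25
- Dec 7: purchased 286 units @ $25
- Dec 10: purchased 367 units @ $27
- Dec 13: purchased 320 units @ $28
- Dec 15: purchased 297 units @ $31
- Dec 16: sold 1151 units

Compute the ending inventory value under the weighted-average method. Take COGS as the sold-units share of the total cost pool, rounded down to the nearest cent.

Dec 16, sell 1151: 1151/1495 × $40,851.00 → $31,451.17
Ending inventory (cost pool remaining) = $9,399.83

Ending inventory = $9,399.83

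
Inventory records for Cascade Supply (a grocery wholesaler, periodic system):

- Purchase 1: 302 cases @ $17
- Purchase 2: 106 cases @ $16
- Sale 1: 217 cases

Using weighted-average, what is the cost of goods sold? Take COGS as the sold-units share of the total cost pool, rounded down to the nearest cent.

COGS = $3,632.62

Sale 1, sell 217: 217/408 × $6,830.00 → $3,632.62
Ending inventory (cost pool remaining) = $3,197.38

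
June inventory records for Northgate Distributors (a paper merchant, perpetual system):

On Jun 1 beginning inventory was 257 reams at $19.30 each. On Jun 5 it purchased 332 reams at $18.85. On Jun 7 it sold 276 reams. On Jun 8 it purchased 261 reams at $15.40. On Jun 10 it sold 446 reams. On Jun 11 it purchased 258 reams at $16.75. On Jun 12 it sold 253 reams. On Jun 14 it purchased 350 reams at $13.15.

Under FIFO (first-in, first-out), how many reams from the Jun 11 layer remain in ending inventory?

Jun 7, 276 sold [FIFO — oldest first]: 257 @ $19.30 + 19 @ $18.85 = $5,318.25
Jun 10, 446 sold [FIFO — oldest first]: 313 @ $18.85 + 133 @ $15.40 = $7,948.25
Jun 12, 253 sold [FIFO — oldest first]: 128 @ $15.40 + 125 @ $16.75 = $4,064.95
Total COGS = $5,318.25 + $7,948.25 + $4,064.95 = $17,331.45
Ending inventory: 133 @ $16.75 + 350 @ $13.15 = $6,830.25
Check: goods available $24,161.70 = COGS $17,331.45 + ending $6,830.25

133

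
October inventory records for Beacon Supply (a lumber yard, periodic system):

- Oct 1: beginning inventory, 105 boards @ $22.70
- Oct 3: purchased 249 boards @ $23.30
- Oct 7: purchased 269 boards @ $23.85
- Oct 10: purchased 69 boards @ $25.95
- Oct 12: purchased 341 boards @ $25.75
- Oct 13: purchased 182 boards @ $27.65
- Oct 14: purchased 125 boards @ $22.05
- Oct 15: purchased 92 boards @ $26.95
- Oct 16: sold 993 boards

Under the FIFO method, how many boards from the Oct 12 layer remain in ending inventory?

40

Oct 16, 993 sold [FIFO — oldest first]: 105 @ $22.70 + 249 @ $23.30 + 269 @ $23.85 + 69 @ $25.95 + 301 @ $25.75 = $24,142.15
Ending inventory: 40 @ $25.75 + 182 @ $27.65 + 125 @ $22.05 + 92 @ $26.95 = $11,297.95
Check: goods available $35,440.10 = COGS $24,142.15 + ending $11,297.95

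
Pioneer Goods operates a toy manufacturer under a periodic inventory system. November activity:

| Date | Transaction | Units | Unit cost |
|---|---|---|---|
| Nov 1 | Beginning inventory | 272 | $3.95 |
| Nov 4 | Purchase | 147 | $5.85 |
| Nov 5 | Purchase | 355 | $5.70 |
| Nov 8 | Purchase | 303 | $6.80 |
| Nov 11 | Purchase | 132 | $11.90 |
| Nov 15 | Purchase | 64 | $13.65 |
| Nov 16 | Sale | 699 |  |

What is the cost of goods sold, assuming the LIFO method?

COGS = $5,644.80

Nov 16, 699 sold [LIFO — newest first]: 64 @ $13.65 + 132 @ $11.90 + 303 @ $6.80 + 200 @ $5.70 = $5,644.80
Ending inventory: 272 @ $3.95 + 147 @ $5.85 + 155 @ $5.70 = $2,817.85
Check: goods available $8,462.65 = COGS $5,644.80 + ending $2,817.85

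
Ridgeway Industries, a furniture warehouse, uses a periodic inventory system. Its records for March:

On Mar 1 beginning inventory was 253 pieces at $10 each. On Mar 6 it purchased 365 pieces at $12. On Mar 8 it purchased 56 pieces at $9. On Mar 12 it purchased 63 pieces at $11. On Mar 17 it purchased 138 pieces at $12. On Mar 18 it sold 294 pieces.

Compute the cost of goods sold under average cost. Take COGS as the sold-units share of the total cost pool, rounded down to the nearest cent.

COGS = $3,280.36

Mar 18, sell 294: 294/875 × $9,763.00 → $3,280.36
Ending inventory (cost pool remaining) = $6,482.64
Check: goods available $9,763.00 = COGS $3,280.36 + ending $6,482.64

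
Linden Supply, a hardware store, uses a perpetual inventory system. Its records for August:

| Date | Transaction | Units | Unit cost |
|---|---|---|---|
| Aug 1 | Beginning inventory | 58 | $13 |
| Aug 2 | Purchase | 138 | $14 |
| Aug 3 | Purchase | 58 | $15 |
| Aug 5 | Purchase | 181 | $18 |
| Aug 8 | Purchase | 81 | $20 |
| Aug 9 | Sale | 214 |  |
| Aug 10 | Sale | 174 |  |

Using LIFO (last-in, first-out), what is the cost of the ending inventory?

Aug 9, 214 sold [LIFO — newest first]: 81 @ $20 + 133 @ $18 = $4,014
Aug 10, 174 sold [LIFO — newest first]: 48 @ $18 + 58 @ $15 + 68 @ $14 = $2,686
Total COGS = $4,014 + $2,686 = $6,700
Ending inventory: 58 @ $13 + 70 @ $14 = $1,734

Ending inventory = $1,734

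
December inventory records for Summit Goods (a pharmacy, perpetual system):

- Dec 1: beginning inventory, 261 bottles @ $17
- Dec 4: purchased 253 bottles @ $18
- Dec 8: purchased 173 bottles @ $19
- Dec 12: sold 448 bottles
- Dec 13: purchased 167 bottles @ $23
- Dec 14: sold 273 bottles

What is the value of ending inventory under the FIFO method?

Dec 12, 448 sold [FIFO — oldest first]: 261 @ $17 + 187 @ $18 = $7,803
Dec 14, 273 sold [FIFO — oldest first]: 66 @ $18 + 173 @ $19 + 34 @ $23 = $5,257
Total COGS = $7,803 + $5,257 = $13,060
Ending inventory: 133 @ $23 = $3,059

Ending inventory = $3,059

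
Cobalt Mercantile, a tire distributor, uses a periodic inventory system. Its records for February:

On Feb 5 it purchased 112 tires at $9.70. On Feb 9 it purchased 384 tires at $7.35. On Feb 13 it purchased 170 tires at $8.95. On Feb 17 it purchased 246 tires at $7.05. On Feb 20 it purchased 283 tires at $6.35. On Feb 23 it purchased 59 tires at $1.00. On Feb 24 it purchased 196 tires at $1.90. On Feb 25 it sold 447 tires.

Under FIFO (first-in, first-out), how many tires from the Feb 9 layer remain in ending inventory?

49

Feb 25, 447 sold [FIFO — oldest first]: 112 @ $9.70 + 335 @ $7.35 = $3,548.65
Ending inventory: 49 @ $7.35 + 170 @ $8.95 + 246 @ $7.05 + 283 @ $6.35 + 59 @ $1.00 + 196 @ $1.90 = $5,844.40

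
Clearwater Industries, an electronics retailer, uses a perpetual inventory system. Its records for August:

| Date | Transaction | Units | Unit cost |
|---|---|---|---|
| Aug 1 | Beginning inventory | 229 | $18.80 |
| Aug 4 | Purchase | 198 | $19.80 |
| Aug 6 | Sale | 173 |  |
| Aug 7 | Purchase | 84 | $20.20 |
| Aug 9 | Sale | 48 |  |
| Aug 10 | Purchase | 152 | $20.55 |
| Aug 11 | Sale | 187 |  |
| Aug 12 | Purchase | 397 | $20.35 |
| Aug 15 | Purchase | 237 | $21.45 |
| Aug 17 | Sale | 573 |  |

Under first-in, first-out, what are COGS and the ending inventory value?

Aug 6, 173 sold [FIFO — oldest first]: 173 @ $18.80 = $3,252.40
Aug 9, 48 sold [FIFO — oldest first]: 48 @ $18.80 = $902.40
Aug 11, 187 sold [FIFO — oldest first]: 8 @ $18.80 + 179 @ $19.80 = $3,694.60
Aug 17, 573 sold [FIFO — oldest first]: 19 @ $19.80 + 84 @ $20.20 + 152 @ $20.55 + 318 @ $20.35 = $11,667.90
Total COGS = $3,252.40 + $902.40 + $3,694.60 + $11,667.90 = $19,517.30
Ending inventory: 79 @ $20.35 + 237 @ $21.45 = $6,691.30
Check: goods available $26,208.60 = COGS $19,517.30 + ending $6,691.30

COGS = $19,517.30; ending inventory = $6,691.30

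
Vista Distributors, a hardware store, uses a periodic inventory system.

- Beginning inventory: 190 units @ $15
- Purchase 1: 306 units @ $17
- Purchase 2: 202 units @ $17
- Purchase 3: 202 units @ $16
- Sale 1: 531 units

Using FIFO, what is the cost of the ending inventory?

Sale 1 (531) [FIFO — oldest first]: 190 @ $15 + 306 @ $17 + 35 @ $17 = $8,647
Ending inventory: 167 @ $17 + 202 @ $16 = $6,071

Ending inventory = $6,071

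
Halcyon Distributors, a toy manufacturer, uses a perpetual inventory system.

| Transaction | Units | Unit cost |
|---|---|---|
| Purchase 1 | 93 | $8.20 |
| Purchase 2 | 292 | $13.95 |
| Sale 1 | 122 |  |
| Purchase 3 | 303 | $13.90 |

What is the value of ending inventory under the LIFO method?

Sale 1 (122) [LIFO — newest first]: 122 @ $13.95 = $1,701.90
Ending inventory: 93 @ $8.20 + 170 @ $13.95 + 303 @ $13.90 = $7,345.80

Ending inventory = $7,345.80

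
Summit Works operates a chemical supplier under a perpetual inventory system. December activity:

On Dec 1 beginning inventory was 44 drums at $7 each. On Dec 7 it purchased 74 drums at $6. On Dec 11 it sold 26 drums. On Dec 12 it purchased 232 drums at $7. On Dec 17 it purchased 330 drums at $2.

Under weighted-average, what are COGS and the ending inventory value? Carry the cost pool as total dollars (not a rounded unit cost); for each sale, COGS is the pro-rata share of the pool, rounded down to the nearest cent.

After Dec 1: 44 on hand, pool $308.00 (≈ $7.0000 each)
After Dec 7: 118 on hand, pool $752.00 (≈ $6.3729 each)
Dec 11, sell 26: 26/118 × $752.00 → $165.69
After Dec 12: 324 on hand, pool $2,210.31 (≈ $6.8219 each)
After Dec 17: 654 on hand, pool $2,870.31 (≈ $4.3889 each)
Ending inventory (cost pool remaining) = $2,870.31
Check: goods available $3,036.00 = COGS $165.69 + ending $2,870.31

COGS = $165.69; ending inventory = $2,870.31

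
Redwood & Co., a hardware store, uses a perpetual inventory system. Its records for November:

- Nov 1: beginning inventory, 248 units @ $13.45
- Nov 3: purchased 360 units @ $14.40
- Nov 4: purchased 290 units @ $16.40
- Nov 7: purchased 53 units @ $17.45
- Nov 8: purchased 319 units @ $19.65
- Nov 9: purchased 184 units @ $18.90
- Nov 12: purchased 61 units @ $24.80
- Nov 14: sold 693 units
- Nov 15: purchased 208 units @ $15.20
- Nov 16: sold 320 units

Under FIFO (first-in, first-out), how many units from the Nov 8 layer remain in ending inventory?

Nov 14, 693 sold [FIFO — oldest first]: 248 @ $13.45 + 360 @ $14.40 + 85 @ $16.40 = $9,913.60
Nov 16, 320 sold [FIFO — oldest first]: 205 @ $16.40 + 53 @ $17.45 + 62 @ $19.65 = $5,505.15
Total COGS = $9,913.60 + $5,505.15 = $15,418.75
Ending inventory: 257 @ $19.65 + 184 @ $18.90 + 61 @ $24.80 + 208 @ $15.20 = $13,202.05

257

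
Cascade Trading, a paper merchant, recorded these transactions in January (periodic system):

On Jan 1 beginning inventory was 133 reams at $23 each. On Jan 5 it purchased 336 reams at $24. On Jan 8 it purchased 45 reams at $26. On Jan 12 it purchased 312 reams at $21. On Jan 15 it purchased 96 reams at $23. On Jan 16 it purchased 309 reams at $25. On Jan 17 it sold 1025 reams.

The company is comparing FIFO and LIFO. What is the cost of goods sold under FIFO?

FIFO COGS: 133 @ $23 + 336 @ $24 + 45 @ $26 + 312 @ $21 + 96 @ $23 + 103 @ $25 = $23,628
LIFO COGS: 309 @ $25 + 96 @ $23 + 312 @ $21 + 45 @ $26 + 263 @ $24 = $23,967

COGS = $23,628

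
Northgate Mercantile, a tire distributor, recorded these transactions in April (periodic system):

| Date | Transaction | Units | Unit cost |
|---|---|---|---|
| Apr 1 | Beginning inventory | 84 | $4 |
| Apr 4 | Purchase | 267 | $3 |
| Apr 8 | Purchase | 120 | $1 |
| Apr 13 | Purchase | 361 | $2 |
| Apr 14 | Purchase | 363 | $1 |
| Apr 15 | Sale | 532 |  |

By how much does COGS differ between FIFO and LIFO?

FIFO COGS: 84 @ $4 + 267 @ $3 + 120 @ $1 + 61 @ $2 = $1,379
LIFO COGS: 363 @ $1 + 169 @ $2 = $701
Difference = |$1,379 − $701| = $678

$678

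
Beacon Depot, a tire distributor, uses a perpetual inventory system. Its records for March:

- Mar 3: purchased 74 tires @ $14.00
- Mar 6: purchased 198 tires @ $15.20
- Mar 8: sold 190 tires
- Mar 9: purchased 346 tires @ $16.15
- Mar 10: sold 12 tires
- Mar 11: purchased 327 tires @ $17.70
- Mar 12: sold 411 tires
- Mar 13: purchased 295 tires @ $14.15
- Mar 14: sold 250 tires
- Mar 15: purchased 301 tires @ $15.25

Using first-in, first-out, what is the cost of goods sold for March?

COGS = $13,970.00

Mar 8, 190 sold [FIFO — oldest first]: 74 @ $14.00 + 116 @ $15.20 = $2,799.20
Mar 10, 12 sold [FIFO — oldest first]: 12 @ $15.20 = $182.40
Mar 12, 411 sold [FIFO — oldest first]: 70 @ $15.20 + 341 @ $16.15 = $6,571.15
Mar 14, 250 sold [FIFO — oldest first]: 5 @ $16.15 + 245 @ $17.70 = $4,417.25
Total COGS = $2,799.20 + $182.40 + $6,571.15 + $4,417.25 = $13,970.00
Ending inventory: 82 @ $17.70 + 295 @ $14.15 + 301 @ $15.25 = $10,215.90
Check: goods available $24,185.90 = COGS $13,970.00 + ending $10,215.90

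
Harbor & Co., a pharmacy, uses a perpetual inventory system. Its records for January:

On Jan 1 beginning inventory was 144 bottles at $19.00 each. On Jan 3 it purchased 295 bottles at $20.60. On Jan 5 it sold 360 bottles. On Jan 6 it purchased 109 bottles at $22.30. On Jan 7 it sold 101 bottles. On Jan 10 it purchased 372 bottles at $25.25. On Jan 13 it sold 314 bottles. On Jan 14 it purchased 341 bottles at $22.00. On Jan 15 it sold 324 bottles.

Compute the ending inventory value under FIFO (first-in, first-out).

Ending inventory = $3,564.00

Jan 5, 360 sold [FIFO — oldest first]: 144 @ $19.00 + 216 @ $20.60 = $7,185.60
Jan 7, 101 sold [FIFO — oldest first]: 79 @ $20.60 + 22 @ $22.30 = $2,118.00
Jan 13, 314 sold [FIFO — oldest first]: 87 @ $22.30 + 227 @ $25.25 = $7,671.85
Jan 15, 324 sold [FIFO — oldest first]: 145 @ $25.25 + 179 @ $22.00 = $7,599.25
Total COGS = $7,185.60 + $2,118.00 + $7,671.85 + $7,599.25 = $24,574.70
Ending inventory: 162 @ $22.00 = $3,564.00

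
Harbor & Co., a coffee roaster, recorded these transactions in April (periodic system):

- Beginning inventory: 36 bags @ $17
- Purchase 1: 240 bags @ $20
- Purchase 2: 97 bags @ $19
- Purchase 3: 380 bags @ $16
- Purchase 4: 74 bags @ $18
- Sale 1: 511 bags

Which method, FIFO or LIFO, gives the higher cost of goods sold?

FIFO COGS: 36 @ $17 + 240 @ $20 + 97 @ $19 + 138 @ $16 = $9,463
LIFO COGS: 74 @ $18 + 380 @ $16 + 57 @ $19 = $8,495

FIFO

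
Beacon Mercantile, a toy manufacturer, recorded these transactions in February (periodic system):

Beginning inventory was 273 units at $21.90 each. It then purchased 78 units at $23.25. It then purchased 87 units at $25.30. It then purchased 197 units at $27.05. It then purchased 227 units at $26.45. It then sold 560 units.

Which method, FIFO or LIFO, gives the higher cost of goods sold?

FIFO COGS: 273 @ $21.90 + 78 @ $23.25 + 87 @ $25.30 + 122 @ $27.05 = $13,293.40
LIFO COGS: 227 @ $26.45 + 197 @ $27.05 + 87 @ $25.30 + 49 @ $23.25 = $14,673.35

LIFO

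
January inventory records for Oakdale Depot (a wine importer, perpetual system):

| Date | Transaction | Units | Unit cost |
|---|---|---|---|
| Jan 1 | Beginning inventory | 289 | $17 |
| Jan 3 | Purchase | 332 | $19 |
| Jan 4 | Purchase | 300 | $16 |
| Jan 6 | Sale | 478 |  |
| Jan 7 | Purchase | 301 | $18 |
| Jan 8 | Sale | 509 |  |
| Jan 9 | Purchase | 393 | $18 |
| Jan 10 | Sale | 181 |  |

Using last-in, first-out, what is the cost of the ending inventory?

Ending inventory = $7,811

Jan 6, 478 sold [LIFO — newest first]: 300 @ $16 + 178 @ $19 = $8,182
Jan 8, 509 sold [LIFO — newest first]: 301 @ $18 + 154 @ $19 + 54 @ $17 = $9,262
Jan 10, 181 sold [LIFO — newest first]: 181 @ $18 = $3,258
Total COGS = $8,182 + $9,262 + $3,258 = $20,702
Ending inventory: 235 @ $17 + 212 @ $18 = $7,811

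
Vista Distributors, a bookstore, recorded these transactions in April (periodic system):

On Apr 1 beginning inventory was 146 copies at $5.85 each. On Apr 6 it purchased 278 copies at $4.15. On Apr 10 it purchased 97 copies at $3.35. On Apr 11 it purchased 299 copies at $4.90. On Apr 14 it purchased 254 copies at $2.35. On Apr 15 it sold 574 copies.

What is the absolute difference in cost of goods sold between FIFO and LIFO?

$460.10

FIFO COGS: 146 @ $5.85 + 278 @ $4.15 + 97 @ $3.35 + 53 @ $4.90 = $2,592.45
LIFO COGS: 254 @ $2.35 + 299 @ $4.90 + 21 @ $3.35 = $2,132.35
Difference = |$2,592.45 − $2,132.35| = $460.10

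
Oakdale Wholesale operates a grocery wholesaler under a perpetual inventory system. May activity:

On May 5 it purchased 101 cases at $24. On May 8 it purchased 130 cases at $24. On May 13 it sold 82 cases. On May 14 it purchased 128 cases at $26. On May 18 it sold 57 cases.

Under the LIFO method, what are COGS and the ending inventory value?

COGS = $3,450; ending inventory = $5,422

May 13, 82 sold [LIFO — newest first]: 82 @ $24 = $1,968
May 18, 57 sold [LIFO — newest first]: 57 @ $26 = $1,482
Total COGS = $1,968 + $1,482 = $3,450
Ending inventory: 101 @ $24 + 48 @ $24 + 71 @ $26 = $5,422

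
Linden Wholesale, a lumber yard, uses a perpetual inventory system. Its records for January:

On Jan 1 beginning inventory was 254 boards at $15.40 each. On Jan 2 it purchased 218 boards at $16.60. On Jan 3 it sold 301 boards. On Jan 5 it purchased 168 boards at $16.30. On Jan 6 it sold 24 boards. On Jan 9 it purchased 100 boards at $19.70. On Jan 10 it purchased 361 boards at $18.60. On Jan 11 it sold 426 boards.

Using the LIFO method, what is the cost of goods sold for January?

Jan 3, 301 sold [LIFO — newest first]: 218 @ $16.60 + 83 @ $15.40 = $4,897.00
Jan 6, 24 sold [LIFO — newest first]: 24 @ $16.30 = $391.20
Jan 11, 426 sold [LIFO — newest first]: 361 @ $18.60 + 65 @ $19.70 = $7,995.10
Total COGS = $4,897.00 + $391.20 + $7,995.10 = $13,283.30
Ending inventory: 171 @ $15.40 + 144 @ $16.30 + 35 @ $19.70 = $5,670.10

COGS = $13,283.30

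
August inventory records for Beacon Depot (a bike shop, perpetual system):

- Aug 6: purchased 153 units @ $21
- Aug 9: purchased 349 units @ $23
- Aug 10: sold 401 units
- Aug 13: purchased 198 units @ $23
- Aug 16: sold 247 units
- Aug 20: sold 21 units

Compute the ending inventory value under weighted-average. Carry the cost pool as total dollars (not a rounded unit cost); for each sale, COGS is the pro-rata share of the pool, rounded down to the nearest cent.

After Aug 6: 153 on hand, pool $3,213.00 (≈ $21.0000 each)
After Aug 9: 502 on hand, pool $11,240.00 (≈ $22.3904 each)
Aug 10, sell 401: 401/502 × $11,240.00 → $8,978.56
After Aug 13: 299 on hand, pool $6,815.44 (≈ $22.7941 each)
Aug 16, sell 247: 247/299 × $6,815.44 → $5,630.14
Aug 20, sell 21: 21/52 × $1,185.30 → $478.67
Total COGS = $8,978.56 + $5,630.14 + $478.67 = $15,087.37
Ending inventory (cost pool remaining) = $706.63
Check: goods available $15,794.00 = COGS $15,087.37 + ending $706.63

Ending inventory = $706.63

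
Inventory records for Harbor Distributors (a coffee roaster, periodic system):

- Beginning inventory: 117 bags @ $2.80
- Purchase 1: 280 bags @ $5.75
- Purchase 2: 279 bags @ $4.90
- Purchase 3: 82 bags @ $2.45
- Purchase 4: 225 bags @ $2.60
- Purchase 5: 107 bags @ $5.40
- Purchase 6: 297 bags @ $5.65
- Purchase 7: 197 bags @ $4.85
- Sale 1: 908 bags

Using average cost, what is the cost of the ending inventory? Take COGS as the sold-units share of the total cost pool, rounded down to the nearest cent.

Sale 1, sell 908: 908/1584 × $7,301.90 → $4,185.68
Ending inventory (cost pool remaining) = $3,116.22

Ending inventory = $3,116.22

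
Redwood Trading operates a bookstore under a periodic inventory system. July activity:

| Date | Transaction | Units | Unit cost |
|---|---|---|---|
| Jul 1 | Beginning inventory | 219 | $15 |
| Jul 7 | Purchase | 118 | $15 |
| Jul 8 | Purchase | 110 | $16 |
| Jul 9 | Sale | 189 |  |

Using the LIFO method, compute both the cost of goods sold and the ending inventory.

Jul 9, 189 sold [LIFO — newest first]: 110 @ $16 + 79 @ $15 = $2,945
Ending inventory: 219 @ $15 + 39 @ $15 = $3,870

COGS = $2,945; ending inventory = $3,870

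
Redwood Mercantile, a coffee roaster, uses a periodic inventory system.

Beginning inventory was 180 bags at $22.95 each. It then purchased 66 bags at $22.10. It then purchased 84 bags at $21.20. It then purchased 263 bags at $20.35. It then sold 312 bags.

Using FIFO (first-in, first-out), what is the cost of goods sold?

Sale 1 (312) [FIFO — oldest first]: 180 @ $22.95 + 66 @ $22.10 + 66 @ $21.20 = $6,988.80
Ending inventory: 18 @ $21.20 + 263 @ $20.35 = $5,733.65

COGS = $6,988.80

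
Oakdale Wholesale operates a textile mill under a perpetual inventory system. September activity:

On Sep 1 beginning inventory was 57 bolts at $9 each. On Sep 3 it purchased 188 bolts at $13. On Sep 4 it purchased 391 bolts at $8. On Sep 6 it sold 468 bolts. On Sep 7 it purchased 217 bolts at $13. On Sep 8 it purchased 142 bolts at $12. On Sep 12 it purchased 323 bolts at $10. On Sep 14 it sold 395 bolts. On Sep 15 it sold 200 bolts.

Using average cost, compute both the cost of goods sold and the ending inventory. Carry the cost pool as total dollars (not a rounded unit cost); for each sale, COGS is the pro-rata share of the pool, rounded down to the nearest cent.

COGS = $11,031.28; ending inventory = $2,808.72

After Sep 1: 57 on hand, pool $513.00 (≈ $9.0000 each)
After Sep 3: 245 on hand, pool $2,957.00 (≈ $12.0694 each)
After Sep 4: 636 on hand, pool $6,085.00 (≈ $9.5676 each)
Sep 6, sell 468: 468/636 × $6,085.00 → $4,477.64
After Sep 7: 385 on hand, pool $4,428.36 (≈ $11.5022 each)
After Sep 8: 527 on hand, pool $6,132.36 (≈ $11.6364 each)
After Sep 12: 850 on hand, pool $9,362.36 (≈ $11.0145 each)
Sep 14, sell 395: 395/850 × $9,362.36 → $4,350.74
Sep 15, sell 200: 200/455 × $5,011.62 → $2,202.90
Total COGS = $4,477.64 + $4,350.74 + $2,202.90 = $11,031.28
Ending inventory (cost pool remaining) = $2,808.72
Check: goods available $13,840.00 = COGS $11,031.28 + ending $2,808.72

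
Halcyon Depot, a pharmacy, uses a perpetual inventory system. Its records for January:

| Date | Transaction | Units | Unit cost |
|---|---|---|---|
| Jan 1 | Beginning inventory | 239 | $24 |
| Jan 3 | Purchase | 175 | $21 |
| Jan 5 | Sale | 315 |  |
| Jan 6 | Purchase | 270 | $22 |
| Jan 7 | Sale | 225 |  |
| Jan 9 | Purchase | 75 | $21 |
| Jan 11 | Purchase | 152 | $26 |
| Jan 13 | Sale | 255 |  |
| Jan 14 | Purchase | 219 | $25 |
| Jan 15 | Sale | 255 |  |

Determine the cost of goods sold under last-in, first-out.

COGS = $24,433

Jan 5, 315 sold [LIFO — newest first]: 175 @ $21 + 140 @ $24 = $7,035
Jan 7, 225 sold [LIFO — newest first]: 225 @ $22 = $4,950
Jan 13, 255 sold [LIFO — newest first]: 152 @ $26 + 75 @ $21 + 28 @ $22 = $6,143
Jan 15, 255 sold [LIFO — newest first]: 219 @ $25 + 17 @ $22 + 19 @ $24 = $6,305
Total COGS = $7,035 + $4,950 + $6,143 + $6,305 = $24,433
Ending inventory: 80 @ $24 = $1,920
Check: goods available $26,353 = COGS $24,433 + ending $1,920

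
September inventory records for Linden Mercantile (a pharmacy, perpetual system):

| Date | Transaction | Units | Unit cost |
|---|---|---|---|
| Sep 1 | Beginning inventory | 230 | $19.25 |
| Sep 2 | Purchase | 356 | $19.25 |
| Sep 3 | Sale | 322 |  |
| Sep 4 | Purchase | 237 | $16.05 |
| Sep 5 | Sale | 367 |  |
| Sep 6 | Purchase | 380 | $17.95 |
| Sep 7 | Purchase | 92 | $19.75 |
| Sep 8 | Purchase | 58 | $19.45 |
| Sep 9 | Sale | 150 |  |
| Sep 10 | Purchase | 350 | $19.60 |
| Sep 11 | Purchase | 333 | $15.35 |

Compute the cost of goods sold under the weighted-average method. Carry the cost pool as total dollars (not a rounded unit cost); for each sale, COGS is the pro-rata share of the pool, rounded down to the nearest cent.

After Sep 1: 230 on hand, pool $4,427.50 (≈ $19.2500 each)
After Sep 2: 586 on hand, pool $11,280.50 (≈ $19.2500 each)
Sep 3, sell 322: 322/586 × $11,280.50 → $6,198.50
After Sep 4: 501 on hand, pool $8,885.85 (≈ $17.7362 each)
Sep 5, sell 367: 367/501 × $8,885.85 → $6,509.19
After Sep 6: 514 on hand, pool $9,197.66 (≈ $17.8943 each)
After Sep 7: 606 on hand, pool $11,014.66 (≈ $18.1760 each)
After Sep 8: 664 on hand, pool $12,142.76 (≈ $18.2873 each)
Sep 9, sell 150: 150/664 × $12,142.76 → $2,743.09
After Sep 10: 864 on hand, pool $16,259.67 (≈ $18.8191 each)
After Sep 11: 1197 on hand, pool $21,371.22 (≈ $17.8540 each)
Total COGS = $6,198.50 + $6,509.19 + $2,743.09 = $15,450.78
Ending inventory (cost pool remaining) = $21,371.22
Check: goods available $36,822.00 = COGS $15,450.78 + ending $21,371.22

COGS = $15,450.78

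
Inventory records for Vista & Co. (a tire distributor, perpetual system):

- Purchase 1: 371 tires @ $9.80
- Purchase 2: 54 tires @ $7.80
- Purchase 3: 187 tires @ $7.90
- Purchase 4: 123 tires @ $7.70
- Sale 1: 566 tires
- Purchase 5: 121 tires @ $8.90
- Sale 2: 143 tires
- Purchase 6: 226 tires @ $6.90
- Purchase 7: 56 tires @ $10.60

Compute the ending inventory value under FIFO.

Ending inventory = $3,430.10

Sale 1 (566) [FIFO — oldest first]: 371 @ $9.80 + 54 @ $7.80 + 141 @ $7.90 = $5,170.90
Sale 2 (143) [FIFO — oldest first]: 46 @ $7.90 + 97 @ $7.70 = $1,110.30
Total COGS = $5,170.90 + $1,110.30 = $6,281.20
Ending inventory: 26 @ $7.70 + 121 @ $8.90 + 226 @ $6.90 + 56 @ $10.60 = $3,430.10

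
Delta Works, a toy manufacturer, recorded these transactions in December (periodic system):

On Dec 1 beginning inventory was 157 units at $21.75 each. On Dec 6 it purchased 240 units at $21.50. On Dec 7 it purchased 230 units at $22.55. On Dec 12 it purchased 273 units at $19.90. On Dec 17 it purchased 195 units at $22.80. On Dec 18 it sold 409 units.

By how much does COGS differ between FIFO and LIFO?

$140.75

FIFO COGS: 157 @ $21.75 + 240 @ $21.50 + 12 @ $22.55 = $8,845.35
LIFO COGS: 195 @ $22.80 + 214 @ $19.90 = $8,704.60
Difference = |$8,845.35 − $8,704.60| = $140.75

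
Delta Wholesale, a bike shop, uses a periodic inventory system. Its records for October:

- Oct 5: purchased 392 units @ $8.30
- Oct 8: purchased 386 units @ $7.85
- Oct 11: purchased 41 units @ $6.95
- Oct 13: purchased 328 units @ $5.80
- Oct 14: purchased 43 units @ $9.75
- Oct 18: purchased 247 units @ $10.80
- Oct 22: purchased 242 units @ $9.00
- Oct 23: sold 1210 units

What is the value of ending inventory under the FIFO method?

Oct 23, 1210 sold [FIFO — oldest first]: 392 @ $8.30 + 386 @ $7.85 + 41 @ $6.95 + 328 @ $5.80 + 43 @ $9.75 + 20 @ $10.80 = $9,106.30
Ending inventory: 227 @ $10.80 + 242 @ $9.00 = $4,629.60

Ending inventory = $4,629.60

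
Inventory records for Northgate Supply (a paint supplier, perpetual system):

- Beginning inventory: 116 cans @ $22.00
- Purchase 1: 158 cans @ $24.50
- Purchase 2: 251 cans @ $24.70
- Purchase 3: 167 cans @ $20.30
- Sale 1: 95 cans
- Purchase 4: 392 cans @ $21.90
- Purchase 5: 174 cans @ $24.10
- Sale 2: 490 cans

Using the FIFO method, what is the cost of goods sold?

Sale 1 (95) [FIFO — oldest first]: 95 @ $22.00 = $2,090.00
Sale 2 (490) [FIFO — oldest first]: 21 @ $22.00 + 158 @ $24.50 + 251 @ $24.70 + 60 @ $20.30 = $11,750.70
Total COGS = $2,090.00 + $11,750.70 = $13,840.70
Ending inventory: 107 @ $20.30 + 392 @ $21.90 + 174 @ $24.10 = $14,950.30
Check: goods available $28,791.00 = COGS $13,840.70 + ending $14,950.30

COGS = $13,840.70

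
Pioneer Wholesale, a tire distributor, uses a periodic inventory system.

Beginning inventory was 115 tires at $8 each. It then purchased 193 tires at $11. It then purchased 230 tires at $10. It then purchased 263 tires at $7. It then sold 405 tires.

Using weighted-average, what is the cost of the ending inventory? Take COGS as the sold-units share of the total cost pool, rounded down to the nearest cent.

Ending inventory = $3,551.65

Sale 1, sell 405: 405/801 × $7,184.00 → $3,632.35
Ending inventory (cost pool remaining) = $3,551.65
Check: goods available $7,184.00 = COGS $3,632.35 + ending $3,551.65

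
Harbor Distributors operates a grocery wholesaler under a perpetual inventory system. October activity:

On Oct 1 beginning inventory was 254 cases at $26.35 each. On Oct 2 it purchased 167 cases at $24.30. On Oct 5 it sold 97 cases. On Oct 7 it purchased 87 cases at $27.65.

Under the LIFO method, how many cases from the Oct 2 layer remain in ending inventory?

70

Oct 5, 97 sold [LIFO — newest first]: 97 @ $24.30 = $2,357.10
Ending inventory: 254 @ $26.35 + 70 @ $24.30 + 87 @ $27.65 = $10,799.45
Check: goods available $13,156.55 = COGS $2,357.10 + ending $10,799.45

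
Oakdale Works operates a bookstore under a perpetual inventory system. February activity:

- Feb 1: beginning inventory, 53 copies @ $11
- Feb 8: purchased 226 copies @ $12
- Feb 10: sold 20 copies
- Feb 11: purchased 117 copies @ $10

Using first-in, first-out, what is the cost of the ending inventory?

Feb 10, 20 sold [FIFO — oldest first]: 20 @ $11 = $220
Ending inventory: 33 @ $11 + 226 @ $12 + 117 @ $10 = $4,245
Check: goods available $4,465 = COGS $220 + ending $4,245

Ending inventory = $4,245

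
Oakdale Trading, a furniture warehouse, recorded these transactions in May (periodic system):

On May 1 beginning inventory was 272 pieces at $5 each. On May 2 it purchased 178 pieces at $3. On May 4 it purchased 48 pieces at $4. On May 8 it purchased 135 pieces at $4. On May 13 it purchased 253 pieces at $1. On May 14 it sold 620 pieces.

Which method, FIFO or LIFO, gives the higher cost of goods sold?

FIFO COGS: 272 @ $5 + 178 @ $3 + 48 @ $4 + 122 @ $4 = $2,574
LIFO COGS: 253 @ $1 + 135 @ $4 + 48 @ $4 + 178 @ $3 + 6 @ $5 = $1,549

FIFO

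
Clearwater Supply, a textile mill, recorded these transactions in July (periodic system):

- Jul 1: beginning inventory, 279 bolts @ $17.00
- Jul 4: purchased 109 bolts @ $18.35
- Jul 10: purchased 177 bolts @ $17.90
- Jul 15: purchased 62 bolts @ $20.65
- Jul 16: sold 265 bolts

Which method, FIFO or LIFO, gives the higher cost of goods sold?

LIFO

FIFO COGS: 265 @ $17.00 = $4,505.00
LIFO COGS: 62 @ $20.65 + 177 @ $17.90 + 26 @ $18.35 = $4,925.70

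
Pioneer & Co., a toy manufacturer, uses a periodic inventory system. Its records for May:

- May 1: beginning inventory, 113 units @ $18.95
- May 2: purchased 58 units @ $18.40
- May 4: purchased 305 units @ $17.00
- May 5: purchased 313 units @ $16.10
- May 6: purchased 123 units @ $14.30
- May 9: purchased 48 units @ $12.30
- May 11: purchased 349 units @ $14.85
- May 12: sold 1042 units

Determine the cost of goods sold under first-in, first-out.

May 12, 1042 sold [FIFO — oldest first]: 113 @ $18.95 + 58 @ $18.40 + 305 @ $17.00 + 313 @ $16.10 + 123 @ $14.30 + 48 @ $12.30 + 82 @ $14.85 = $16,999.85
Ending inventory: 267 @ $14.85 = $3,964.95

COGS = $16,999.85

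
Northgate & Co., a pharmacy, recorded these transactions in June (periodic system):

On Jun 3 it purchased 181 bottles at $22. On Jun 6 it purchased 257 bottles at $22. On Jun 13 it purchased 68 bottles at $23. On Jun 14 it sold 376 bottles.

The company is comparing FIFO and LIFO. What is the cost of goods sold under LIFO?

COGS = $8,340

FIFO COGS: 181 @ $22 + 195 @ $22 = $8,272
LIFO COGS: 68 @ $23 + 257 @ $22 + 51 @ $22 = $8,340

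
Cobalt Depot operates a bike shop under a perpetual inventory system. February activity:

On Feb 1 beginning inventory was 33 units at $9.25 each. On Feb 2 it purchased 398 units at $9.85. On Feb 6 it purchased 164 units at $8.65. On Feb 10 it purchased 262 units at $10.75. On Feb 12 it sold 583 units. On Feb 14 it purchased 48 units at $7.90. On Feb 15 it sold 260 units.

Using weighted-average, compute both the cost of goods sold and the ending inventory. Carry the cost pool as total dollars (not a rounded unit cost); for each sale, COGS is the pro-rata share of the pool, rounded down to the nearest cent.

After Feb 1: 33 on hand, pool $305.25 (≈ $9.2500 each)
After Feb 2: 431 on hand, pool $4,225.55 (≈ $9.8041 each)
After Feb 6: 595 on hand, pool $5,644.15 (≈ $9.4860 each)
After Feb 10: 857 on hand, pool $8,460.65 (≈ $9.8724 each)
Feb 12, sell 583: 583/857 × $8,460.65 → $5,755.61
After Feb 14: 322 on hand, pool $3,084.24 (≈ $9.5784 each)
Feb 15, sell 260: 260/322 × $3,084.24 → $2,490.38
Total COGS = $5,755.61 + $2,490.38 = $8,245.99
Ending inventory (cost pool remaining) = $593.86

COGS = $8,245.99; ending inventory = $593.86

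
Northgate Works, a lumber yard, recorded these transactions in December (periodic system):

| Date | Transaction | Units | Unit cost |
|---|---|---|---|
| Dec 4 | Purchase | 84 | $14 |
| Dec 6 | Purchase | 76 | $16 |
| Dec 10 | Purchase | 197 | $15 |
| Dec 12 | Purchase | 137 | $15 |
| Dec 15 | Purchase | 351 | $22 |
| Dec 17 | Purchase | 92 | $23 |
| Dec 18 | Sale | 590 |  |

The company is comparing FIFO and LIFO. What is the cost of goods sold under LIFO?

FIFO COGS: 84 @ $14 + 76 @ $16 + 197 @ $15 + 137 @ $15 + 96 @ $22 = $9,514
LIFO COGS: 92 @ $23 + 351 @ $22 + 137 @ $15 + 10 @ $15 = $12,043

COGS = $12,043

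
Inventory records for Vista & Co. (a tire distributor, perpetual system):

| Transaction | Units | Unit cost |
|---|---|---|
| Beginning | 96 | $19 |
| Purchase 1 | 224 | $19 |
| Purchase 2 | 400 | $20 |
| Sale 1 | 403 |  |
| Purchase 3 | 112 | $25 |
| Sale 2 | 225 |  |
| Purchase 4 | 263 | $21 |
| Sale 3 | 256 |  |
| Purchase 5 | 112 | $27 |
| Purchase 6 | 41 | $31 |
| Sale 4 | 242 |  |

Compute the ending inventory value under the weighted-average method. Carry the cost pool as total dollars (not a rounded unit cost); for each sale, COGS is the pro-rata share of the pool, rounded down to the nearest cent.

Ending inventory = $2,923.95

After Beginning: 96 on hand, pool $1,824.00 (≈ $19.0000 each)
After Purchase 1: 320 on hand, pool $6,080.00 (≈ $19.0000 each)
After Purchase 2: 720 on hand, pool $14,080.00 (≈ $19.5556 each)
Sale 1, sell 403: 403/720 × $14,080.00 → $7,880.88
After Purchase 3: 429 on hand, pool $8,999.12 (≈ $20.9770 each)
Sale 2, sell 225: 225/429 × $8,999.12 → $4,719.81
After Purchase 4: 467 on hand, pool $9,802.31 (≈ $20.9900 each)
Sale 3, sell 256: 256/467 × $9,802.31 → $5,373.42
After Purchase 5: 323 on hand, pool $7,452.89 (≈ $23.0740 each)
After Purchase 6: 364 on hand, pool $8,723.89 (≈ $23.9667 each)
Sale 4, sell 242: 242/364 × $8,723.89 → $5,799.94
Total COGS = $7,880.88 + $4,719.81 + $5,373.42 + $5,799.94 = $23,774.05
Ending inventory (cost pool remaining) = $2,923.95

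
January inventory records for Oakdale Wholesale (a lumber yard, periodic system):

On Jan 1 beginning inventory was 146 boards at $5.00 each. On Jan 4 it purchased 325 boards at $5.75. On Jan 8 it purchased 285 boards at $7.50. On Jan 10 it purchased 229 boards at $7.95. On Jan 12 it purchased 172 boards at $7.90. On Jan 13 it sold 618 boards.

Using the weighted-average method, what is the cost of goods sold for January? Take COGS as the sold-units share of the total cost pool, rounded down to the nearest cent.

Jan 13, sell 618: 618/1157 × $7,915.60 → $4,228.03
Ending inventory (cost pool remaining) = $3,687.57

COGS = $4,228.03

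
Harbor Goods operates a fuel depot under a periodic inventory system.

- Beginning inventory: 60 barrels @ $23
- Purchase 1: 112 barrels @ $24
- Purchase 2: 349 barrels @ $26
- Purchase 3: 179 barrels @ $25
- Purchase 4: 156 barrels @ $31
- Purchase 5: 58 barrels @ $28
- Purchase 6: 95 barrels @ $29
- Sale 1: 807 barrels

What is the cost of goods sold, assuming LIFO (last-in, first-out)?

Sale 1 (807) [LIFO — newest first]: 95 @ $29 + 58 @ $28 + 156 @ $31 + 179 @ $25 + 319 @ $26 = $21,984
Ending inventory: 60 @ $23 + 112 @ $24 + 30 @ $26 = $4,848
Check: goods available $26,832 = COGS $21,984 + ending $4,848

COGS = $21,984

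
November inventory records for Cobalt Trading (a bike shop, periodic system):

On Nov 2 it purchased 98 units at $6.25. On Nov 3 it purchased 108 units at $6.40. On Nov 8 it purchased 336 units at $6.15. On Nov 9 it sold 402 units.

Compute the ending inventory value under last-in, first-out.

Ending inventory = $881.30

Nov 9, 402 sold [LIFO — newest first]: 336 @ $6.15 + 66 @ $6.40 = $2,488.80
Ending inventory: 98 @ $6.25 + 42 @ $6.40 = $881.30
Check: goods available $3,370.10 = COGS $2,488.80 + ending $881.30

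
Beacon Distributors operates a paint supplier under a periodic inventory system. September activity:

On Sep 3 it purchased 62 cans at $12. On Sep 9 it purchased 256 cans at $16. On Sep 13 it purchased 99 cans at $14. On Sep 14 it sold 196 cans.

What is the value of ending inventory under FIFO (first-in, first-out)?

Sep 14, 196 sold [FIFO — oldest first]: 62 @ $12 + 134 @ $16 = $2,888
Ending inventory: 122 @ $16 + 99 @ $14 = $3,338
Check: goods available $6,226 = COGS $2,888 + ending $3,338

Ending inventory = $3,338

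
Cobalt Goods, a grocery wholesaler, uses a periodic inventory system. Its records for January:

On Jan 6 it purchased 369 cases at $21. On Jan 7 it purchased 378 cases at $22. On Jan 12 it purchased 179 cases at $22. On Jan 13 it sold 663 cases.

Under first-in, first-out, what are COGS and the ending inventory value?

COGS = $14,217; ending inventory = $5,786

Jan 13, 663 sold [FIFO — oldest first]: 369 @ $21 + 294 @ $22 = $14,217
Ending inventory: 84 @ $22 + 179 @ $22 = $5,786
Check: goods available $20,003 = COGS $14,217 + ending $5,786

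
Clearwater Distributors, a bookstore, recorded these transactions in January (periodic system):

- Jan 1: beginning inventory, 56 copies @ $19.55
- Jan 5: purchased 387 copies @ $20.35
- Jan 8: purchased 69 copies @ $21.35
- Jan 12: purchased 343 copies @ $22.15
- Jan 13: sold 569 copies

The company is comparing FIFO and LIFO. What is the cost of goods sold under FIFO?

COGS = $11,705.95

FIFO COGS: 56 @ $19.55 + 387 @ $20.35 + 69 @ $21.35 + 57 @ $22.15 = $11,705.95
LIFO COGS: 343 @ $22.15 + 69 @ $21.35 + 157 @ $20.35 = $12,265.55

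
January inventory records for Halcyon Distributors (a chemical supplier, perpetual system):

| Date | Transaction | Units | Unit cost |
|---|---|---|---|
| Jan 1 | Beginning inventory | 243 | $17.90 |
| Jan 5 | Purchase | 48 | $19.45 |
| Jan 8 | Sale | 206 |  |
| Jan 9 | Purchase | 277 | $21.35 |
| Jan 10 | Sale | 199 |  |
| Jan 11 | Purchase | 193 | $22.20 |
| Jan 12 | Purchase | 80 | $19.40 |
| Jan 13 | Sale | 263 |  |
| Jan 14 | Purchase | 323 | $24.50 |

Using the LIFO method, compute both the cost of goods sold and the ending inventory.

Jan 8, 206 sold [LIFO — newest first]: 48 @ $19.45 + 158 @ $17.90 = $3,761.80
Jan 10, 199 sold [LIFO — newest first]: 199 @ $21.35 = $4,248.65
Jan 13, 263 sold [LIFO — newest first]: 80 @ $19.40 + 183 @ $22.20 = $5,614.60
Total COGS = $3,761.80 + $4,248.65 + $5,614.60 = $13,625.05
Ending inventory: 85 @ $17.90 + 78 @ $21.35 + 10 @ $22.20 + 323 @ $24.50 = $11,322.30
Check: goods available $24,947.35 = COGS $13,625.05 + ending $11,322.30

COGS = $13,625.05; ending inventory = $11,322.30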